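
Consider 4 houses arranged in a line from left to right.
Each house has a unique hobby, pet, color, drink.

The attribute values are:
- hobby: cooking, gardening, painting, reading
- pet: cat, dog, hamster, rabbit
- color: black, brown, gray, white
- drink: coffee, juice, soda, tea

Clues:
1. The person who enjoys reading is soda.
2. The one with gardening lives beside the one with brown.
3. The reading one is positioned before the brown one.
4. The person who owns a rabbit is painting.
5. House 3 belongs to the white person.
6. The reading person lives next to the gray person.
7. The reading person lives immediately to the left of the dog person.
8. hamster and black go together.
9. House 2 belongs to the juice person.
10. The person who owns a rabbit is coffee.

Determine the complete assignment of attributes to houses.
Solution:

House | Hobby | Pet | Color | Drink
-----------------------------------
  1   | reading | hamster | black | soda
  2   | cooking | dog | gray | juice
  3   | gardening | cat | white | tea
  4   | painting | rabbit | brown | coffee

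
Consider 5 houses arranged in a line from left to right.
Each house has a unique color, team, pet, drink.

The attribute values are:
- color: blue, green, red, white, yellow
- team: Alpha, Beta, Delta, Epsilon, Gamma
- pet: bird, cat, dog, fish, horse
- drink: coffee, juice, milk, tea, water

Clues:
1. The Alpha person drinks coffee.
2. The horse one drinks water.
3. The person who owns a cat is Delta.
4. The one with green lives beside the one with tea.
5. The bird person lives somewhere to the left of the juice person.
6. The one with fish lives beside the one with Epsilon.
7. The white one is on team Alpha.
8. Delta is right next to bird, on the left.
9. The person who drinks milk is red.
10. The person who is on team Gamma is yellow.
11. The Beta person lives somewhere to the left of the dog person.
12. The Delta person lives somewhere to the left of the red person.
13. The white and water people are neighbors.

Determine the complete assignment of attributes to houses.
Solution:

House | Color | Team | Pet | Drink
----------------------------------
  1   | white | Alpha | fish | coffee
  2   | green | Epsilon | horse | water
  3   | blue | Delta | cat | tea
  4   | red | Beta | bird | milk
  5   | yellow | Gamma | dog | juice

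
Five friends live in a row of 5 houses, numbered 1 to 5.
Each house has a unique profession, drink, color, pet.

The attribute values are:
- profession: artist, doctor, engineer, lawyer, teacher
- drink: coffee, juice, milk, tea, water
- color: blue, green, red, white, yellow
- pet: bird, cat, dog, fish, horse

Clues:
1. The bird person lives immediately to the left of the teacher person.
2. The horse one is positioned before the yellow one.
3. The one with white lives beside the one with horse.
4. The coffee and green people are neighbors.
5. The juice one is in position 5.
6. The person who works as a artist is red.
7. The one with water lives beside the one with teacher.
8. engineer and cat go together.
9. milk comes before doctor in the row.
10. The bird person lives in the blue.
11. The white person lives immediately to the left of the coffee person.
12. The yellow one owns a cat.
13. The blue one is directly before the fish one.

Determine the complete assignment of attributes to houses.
Solution:

House | Profession | Drink | Color | Pet
----------------------------------------
  1   | lawyer | water | blue | bird
  2   | teacher | milk | white | fish
  3   | artist | coffee | red | horse
  4   | doctor | tea | green | dog
  5   | engineer | juice | yellow | cat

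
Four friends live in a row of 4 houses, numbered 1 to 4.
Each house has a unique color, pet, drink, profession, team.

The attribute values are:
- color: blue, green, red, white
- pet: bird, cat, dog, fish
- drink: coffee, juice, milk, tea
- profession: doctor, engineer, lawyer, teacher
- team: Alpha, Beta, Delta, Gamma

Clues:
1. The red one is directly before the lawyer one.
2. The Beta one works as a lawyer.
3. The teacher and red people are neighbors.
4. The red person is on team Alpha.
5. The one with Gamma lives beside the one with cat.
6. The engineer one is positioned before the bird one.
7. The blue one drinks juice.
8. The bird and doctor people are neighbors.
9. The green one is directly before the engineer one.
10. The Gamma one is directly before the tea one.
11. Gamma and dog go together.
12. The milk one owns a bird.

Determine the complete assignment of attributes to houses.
Solution:

House | Color | Pet | Drink | Profession | Team
-----------------------------------------------
  1   | green | dog | coffee | teacher | Gamma
  2   | red | cat | tea | engineer | Alpha
  3   | white | bird | milk | lawyer | Beta
  4   | blue | fish | juice | doctor | Delta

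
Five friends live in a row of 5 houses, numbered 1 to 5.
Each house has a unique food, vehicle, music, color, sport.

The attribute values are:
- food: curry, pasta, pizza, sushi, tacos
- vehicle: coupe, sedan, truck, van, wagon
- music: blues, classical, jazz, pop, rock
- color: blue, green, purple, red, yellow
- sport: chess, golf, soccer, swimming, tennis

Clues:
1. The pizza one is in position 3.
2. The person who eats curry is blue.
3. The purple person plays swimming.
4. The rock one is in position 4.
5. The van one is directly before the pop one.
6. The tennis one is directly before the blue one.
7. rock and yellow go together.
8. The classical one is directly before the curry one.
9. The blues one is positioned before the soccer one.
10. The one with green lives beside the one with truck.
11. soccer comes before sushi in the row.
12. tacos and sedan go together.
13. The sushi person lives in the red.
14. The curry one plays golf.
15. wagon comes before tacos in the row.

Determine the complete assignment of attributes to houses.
Solution:

House | Food | Vehicle | Music | Color | Sport
----------------------------------------------
  1   | pasta | van | classical | green | tennis
  2   | curry | truck | pop | blue | golf
  3   | pizza | wagon | blues | purple | swimming
  4   | tacos | sedan | rock | yellow | soccer
  5   | sushi | coupe | jazz | red | chess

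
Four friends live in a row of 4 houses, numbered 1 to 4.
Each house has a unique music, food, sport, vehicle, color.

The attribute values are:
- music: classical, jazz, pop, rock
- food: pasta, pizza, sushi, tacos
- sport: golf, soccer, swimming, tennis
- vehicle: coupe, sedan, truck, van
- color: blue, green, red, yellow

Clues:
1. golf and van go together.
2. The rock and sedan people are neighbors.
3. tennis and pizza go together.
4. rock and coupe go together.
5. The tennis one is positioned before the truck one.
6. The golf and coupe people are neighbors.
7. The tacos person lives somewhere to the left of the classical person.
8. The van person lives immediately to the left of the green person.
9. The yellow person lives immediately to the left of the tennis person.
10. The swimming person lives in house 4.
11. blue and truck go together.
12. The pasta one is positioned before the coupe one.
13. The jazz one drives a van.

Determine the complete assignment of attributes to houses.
Solution:

House | Music | Food | Sport | Vehicle | Color
----------------------------------------------
  1   | jazz | pasta | golf | van | yellow
  2   | rock | pizza | tennis | coupe | green
  3   | pop | tacos | soccer | sedan | red
  4   | classical | sushi | swimming | truck | blue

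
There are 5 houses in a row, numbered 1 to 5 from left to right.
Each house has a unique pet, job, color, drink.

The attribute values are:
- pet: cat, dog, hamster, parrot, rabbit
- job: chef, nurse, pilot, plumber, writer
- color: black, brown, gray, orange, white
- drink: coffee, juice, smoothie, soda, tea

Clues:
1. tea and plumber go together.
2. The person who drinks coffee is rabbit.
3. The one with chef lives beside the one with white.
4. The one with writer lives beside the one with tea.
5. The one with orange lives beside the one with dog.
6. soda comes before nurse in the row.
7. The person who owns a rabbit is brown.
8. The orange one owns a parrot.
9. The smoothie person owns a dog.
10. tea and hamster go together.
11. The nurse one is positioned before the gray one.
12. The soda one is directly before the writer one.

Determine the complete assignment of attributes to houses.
Solution:

House | Pet | Job | Color | Drink
---------------------------------
  1   | parrot | chef | orange | soda
  2   | dog | writer | white | smoothie
  3   | hamster | plumber | black | tea
  4   | rabbit | nurse | brown | coffee
  5   | cat | pilot | gray | juice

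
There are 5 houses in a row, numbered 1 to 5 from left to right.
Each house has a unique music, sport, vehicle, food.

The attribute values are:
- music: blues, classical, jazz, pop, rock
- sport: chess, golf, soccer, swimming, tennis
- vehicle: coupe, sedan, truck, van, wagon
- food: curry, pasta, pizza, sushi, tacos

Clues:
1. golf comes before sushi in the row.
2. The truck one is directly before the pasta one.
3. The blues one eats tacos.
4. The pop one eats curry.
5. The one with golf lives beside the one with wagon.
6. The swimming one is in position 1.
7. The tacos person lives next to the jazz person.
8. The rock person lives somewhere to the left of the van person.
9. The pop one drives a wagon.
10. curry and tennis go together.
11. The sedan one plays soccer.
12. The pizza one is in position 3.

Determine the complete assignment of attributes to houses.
Solution:

House | Music | Sport | Vehicle | Food
--------------------------------------
  1   | blues | swimming | truck | tacos
  2   | jazz | soccer | sedan | pasta
  3   | rock | golf | coupe | pizza
  4   | pop | tennis | wagon | curry
  5   | classical | chess | van | sushi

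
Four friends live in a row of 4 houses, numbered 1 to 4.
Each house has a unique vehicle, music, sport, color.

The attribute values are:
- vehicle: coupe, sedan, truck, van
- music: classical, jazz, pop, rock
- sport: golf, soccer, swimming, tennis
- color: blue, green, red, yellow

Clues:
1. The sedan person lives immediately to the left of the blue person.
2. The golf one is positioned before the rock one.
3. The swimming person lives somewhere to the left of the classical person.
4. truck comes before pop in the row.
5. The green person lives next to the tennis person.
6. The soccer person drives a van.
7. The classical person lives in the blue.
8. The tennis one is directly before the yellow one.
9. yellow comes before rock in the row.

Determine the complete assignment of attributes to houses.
Solution:

House | Vehicle | Music | Sport | Color
---------------------------------------
  1   | sedan | jazz | swimming | green
  2   | truck | classical | tennis | blue
  3   | coupe | pop | golf | yellow
  4   | van | rock | soccer | red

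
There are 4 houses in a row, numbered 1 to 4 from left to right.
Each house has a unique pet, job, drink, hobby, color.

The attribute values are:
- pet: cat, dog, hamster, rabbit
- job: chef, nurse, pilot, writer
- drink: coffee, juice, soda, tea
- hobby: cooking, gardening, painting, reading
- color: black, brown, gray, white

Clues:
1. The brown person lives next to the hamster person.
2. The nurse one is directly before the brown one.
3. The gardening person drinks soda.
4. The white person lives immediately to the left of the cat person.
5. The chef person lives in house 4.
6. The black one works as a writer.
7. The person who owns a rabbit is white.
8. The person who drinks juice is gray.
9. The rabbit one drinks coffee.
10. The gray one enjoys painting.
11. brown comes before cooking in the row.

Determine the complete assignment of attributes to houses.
Solution:

House | Pet | Job | Drink | Hobby | Color
-----------------------------------------
  1   | rabbit | nurse | coffee | reading | white
  2   | cat | pilot | soda | gardening | brown
  3   | hamster | writer | tea | cooking | black
  4   | dog | chef | juice | painting | gray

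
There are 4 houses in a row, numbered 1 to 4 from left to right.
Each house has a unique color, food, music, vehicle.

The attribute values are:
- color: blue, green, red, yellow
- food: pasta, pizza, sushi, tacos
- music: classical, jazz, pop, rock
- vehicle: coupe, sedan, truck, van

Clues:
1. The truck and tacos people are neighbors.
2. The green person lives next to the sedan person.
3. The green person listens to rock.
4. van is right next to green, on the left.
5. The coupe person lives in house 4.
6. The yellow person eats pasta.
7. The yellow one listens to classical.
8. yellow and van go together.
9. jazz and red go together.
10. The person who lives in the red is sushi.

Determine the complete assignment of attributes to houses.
Solution:

House | Color | Food | Music | Vehicle
--------------------------------------
  1   | yellow | pasta | classical | van
  2   | green | pizza | rock | truck
  3   | blue | tacos | pop | sedan
  4   | red | sushi | jazz | coupe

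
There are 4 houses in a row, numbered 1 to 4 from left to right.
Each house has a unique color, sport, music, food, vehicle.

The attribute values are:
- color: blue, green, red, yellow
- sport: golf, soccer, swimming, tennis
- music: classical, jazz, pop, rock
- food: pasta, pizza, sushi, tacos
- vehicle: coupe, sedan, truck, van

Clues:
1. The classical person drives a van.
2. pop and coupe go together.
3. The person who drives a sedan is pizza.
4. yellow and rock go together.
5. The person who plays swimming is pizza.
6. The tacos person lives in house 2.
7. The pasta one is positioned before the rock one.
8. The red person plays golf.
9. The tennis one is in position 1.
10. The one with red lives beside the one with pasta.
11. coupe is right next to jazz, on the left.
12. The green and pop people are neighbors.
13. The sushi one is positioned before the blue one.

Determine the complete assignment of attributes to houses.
Solution:

House | Color | Sport | Music | Food | Vehicle
----------------------------------------------
  1   | green | tennis | classical | sushi | van
  2   | red | golf | pop | tacos | coupe
  3   | blue | soccer | jazz | pasta | truck
  4   | yellow | swimming | rock | pizza | sedan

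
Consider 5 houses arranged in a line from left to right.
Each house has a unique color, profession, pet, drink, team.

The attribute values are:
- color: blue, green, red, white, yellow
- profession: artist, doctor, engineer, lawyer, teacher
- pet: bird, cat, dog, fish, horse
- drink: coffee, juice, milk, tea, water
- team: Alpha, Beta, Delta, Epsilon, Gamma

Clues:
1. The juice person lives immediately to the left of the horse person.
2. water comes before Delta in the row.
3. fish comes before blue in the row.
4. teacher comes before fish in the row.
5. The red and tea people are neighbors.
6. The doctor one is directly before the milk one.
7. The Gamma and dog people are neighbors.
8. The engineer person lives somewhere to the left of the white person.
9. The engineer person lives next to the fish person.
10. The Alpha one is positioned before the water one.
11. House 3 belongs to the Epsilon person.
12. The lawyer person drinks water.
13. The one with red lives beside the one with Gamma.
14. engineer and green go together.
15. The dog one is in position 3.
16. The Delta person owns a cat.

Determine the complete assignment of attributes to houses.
Solution:

House | Color | Profession | Pet | Drink | Team
-----------------------------------------------
  1   | red | teacher | bird | juice | Alpha
  2   | yellow | doctor | horse | tea | Gamma
  3   | green | engineer | dog | milk | Epsilon
  4   | white | lawyer | fish | water | Beta
  5   | blue | artist | cat | coffee | Delta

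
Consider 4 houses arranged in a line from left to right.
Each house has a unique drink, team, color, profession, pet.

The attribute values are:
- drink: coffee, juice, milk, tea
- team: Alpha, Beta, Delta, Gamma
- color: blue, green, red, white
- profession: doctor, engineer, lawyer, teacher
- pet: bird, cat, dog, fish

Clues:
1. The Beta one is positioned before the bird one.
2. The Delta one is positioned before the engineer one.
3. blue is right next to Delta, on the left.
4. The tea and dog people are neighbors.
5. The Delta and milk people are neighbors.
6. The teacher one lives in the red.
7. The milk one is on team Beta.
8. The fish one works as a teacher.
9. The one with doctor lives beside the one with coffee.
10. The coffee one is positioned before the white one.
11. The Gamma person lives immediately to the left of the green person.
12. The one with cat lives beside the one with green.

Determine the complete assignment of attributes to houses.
Solution:

House | Drink | Team | Color | Profession | Pet
-----------------------------------------------
  1   | tea | Gamma | blue | doctor | cat
  2   | coffee | Delta | green | lawyer | dog
  3   | milk | Beta | red | teacher | fish
  4   | juice | Alpha | white | engineer | bird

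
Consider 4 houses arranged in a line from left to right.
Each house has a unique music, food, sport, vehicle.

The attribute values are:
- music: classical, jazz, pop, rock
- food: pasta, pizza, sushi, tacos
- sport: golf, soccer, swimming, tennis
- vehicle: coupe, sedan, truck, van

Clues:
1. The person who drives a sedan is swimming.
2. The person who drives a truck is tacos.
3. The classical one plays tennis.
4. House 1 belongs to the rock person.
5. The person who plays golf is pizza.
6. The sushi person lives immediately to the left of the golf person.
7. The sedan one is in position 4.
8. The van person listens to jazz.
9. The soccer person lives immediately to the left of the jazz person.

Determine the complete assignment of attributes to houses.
Solution:

House | Music | Food | Sport | Vehicle
--------------------------------------
  1   | rock | sushi | soccer | coupe
  2   | jazz | pizza | golf | van
  3   | classical | tacos | tennis | truck
  4   | pop | pasta | swimming | sedan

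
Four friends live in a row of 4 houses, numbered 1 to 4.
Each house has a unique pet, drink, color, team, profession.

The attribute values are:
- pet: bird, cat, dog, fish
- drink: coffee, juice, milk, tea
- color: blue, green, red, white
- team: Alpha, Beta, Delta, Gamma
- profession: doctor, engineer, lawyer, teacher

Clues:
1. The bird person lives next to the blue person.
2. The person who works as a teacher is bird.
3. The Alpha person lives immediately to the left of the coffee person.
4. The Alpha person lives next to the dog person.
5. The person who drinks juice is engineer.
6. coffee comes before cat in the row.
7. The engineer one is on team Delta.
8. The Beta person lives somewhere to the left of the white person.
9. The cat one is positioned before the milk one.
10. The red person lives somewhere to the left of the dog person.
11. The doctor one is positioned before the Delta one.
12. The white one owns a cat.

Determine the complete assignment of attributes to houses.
Solution:

House | Pet | Drink | Color | Team | Profession
-----------------------------------------------
  1   | bird | tea | red | Alpha | teacher
  2   | dog | coffee | blue | Beta | doctor
  3   | cat | juice | white | Delta | engineer
  4   | fish | milk | green | Gamma | lawyer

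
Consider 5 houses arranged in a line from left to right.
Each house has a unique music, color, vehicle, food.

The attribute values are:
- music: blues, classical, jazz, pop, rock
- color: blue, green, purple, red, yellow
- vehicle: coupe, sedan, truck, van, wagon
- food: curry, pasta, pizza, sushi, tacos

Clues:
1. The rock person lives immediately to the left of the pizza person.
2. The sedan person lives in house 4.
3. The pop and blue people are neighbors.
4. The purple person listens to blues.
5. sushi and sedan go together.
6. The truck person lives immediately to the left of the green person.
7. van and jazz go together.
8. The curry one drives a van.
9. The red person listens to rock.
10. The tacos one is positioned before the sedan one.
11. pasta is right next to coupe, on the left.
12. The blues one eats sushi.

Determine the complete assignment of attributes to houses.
Solution:

House | Music | Color | Vehicle | Food
--------------------------------------
  1   | rock | red | truck | pasta
  2   | pop | green | coupe | pizza
  3   | classical | blue | wagon | tacos
  4   | blues | purple | sedan | sushi
  5   | jazz | yellow | van | curry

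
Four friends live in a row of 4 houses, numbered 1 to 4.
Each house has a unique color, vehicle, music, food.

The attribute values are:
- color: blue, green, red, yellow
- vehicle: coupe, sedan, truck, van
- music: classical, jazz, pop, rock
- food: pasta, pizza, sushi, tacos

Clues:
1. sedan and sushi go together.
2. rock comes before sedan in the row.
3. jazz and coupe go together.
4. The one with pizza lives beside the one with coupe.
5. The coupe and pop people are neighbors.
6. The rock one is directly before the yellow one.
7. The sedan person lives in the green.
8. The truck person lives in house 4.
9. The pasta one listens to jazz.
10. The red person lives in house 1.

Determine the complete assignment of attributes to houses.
Solution:

House | Color | Vehicle | Music | Food
--------------------------------------
  1   | red | van | rock | pizza
  2   | yellow | coupe | jazz | pasta
  3   | green | sedan | pop | sushi
  4   | blue | truck | classical | tacos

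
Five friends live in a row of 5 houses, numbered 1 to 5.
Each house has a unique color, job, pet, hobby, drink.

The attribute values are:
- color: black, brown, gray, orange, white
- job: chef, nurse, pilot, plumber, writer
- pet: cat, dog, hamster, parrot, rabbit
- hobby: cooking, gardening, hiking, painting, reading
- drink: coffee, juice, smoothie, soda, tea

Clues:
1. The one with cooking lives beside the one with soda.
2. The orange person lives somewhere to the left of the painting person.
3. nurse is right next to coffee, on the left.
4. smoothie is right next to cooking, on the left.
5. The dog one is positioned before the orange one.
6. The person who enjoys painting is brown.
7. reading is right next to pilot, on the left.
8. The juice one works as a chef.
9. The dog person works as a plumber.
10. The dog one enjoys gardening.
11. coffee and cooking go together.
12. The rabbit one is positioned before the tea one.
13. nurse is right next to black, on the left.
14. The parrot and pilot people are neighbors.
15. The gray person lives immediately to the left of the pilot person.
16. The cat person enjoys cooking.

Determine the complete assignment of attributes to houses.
Solution:

House | Color | Job | Pet | Hobby | Drink
-----------------------------------------
  1   | gray | nurse | parrot | reading | smoothie
  2   | black | pilot | cat | cooking | coffee
  3   | white | plumber | dog | gardening | soda
  4   | orange | chef | rabbit | hiking | juice
  5   | brown | writer | hamster | painting | tea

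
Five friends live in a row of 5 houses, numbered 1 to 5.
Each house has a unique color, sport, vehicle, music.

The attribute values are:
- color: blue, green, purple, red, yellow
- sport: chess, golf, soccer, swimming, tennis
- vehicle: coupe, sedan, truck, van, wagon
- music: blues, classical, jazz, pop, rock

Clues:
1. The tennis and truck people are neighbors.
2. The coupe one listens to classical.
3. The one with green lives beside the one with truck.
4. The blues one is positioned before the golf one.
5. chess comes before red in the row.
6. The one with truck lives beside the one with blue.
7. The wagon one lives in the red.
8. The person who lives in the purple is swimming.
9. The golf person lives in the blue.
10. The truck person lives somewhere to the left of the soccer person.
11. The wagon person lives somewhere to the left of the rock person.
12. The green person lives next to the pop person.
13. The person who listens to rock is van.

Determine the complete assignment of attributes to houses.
Solution:

House | Color | Sport | Vehicle | Music
---------------------------------------
  1   | green | tennis | sedan | blues
  2   | yellow | chess | truck | pop
  3   | blue | golf | coupe | classical
  4   | red | soccer | wagon | jazz
  5   | purple | swimming | van | rock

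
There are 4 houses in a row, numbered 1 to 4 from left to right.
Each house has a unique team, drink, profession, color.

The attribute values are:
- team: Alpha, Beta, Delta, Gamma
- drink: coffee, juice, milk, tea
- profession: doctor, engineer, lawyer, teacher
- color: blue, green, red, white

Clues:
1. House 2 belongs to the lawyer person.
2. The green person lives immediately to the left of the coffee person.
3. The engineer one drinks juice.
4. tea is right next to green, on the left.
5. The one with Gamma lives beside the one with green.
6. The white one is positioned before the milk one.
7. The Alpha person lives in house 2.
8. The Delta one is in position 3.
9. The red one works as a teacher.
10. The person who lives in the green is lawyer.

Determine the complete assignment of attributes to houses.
Solution:

House | Team | Drink | Profession | Color
-----------------------------------------
  1   | Gamma | tea | doctor | white
  2   | Alpha | milk | lawyer | green
  3   | Delta | coffee | teacher | red
  4   | Beta | juice | engineer | blue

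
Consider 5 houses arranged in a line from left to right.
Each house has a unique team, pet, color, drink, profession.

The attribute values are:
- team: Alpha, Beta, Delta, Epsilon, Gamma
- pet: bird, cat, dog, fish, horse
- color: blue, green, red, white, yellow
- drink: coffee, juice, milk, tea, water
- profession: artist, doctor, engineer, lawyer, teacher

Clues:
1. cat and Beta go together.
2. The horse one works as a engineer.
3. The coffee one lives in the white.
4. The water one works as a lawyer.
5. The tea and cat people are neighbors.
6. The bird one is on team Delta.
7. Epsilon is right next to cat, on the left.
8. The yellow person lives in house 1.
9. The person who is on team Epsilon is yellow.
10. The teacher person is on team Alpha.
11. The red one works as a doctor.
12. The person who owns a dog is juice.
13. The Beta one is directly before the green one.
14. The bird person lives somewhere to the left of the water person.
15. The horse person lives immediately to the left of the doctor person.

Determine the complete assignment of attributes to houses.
Solution:

House | Team | Pet | Color | Drink | Profession
-----------------------------------------------
  1   | Epsilon | horse | yellow | tea | engineer
  2   | Beta | cat | red | milk | doctor
  3   | Alpha | dog | green | juice | teacher
  4   | Delta | bird | white | coffee | artist
  5   | Gamma | fish | blue | water | lawyer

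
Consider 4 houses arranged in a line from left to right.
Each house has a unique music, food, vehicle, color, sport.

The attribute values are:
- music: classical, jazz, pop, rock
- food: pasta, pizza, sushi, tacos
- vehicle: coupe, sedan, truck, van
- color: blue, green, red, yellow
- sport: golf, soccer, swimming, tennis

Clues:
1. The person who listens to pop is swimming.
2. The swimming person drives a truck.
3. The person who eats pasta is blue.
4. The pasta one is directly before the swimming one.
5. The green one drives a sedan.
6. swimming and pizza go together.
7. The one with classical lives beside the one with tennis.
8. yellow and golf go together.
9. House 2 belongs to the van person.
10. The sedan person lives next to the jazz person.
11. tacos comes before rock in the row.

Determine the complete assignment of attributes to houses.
Solution:

House | Music | Food | Vehicle | Color | Sport
----------------------------------------------
  1   | classical | tacos | sedan | green | soccer
  2   | jazz | pasta | van | blue | tennis
  3   | pop | pizza | truck | red | swimming
  4   | rock | sushi | coupe | yellow | golf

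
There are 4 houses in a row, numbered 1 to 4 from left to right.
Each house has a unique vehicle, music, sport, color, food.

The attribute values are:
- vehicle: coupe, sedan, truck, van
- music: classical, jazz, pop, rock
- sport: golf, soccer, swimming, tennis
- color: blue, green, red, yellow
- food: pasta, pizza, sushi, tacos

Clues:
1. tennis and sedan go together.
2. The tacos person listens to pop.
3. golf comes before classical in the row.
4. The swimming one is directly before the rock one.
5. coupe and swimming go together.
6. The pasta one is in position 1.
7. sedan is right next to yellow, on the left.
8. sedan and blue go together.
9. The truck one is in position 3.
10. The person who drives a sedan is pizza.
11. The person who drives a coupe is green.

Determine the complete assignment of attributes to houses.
Solution:

House | Vehicle | Music | Sport | Color | Food
----------------------------------------------
  1   | coupe | jazz | swimming | green | pasta
  2   | sedan | rock | tennis | blue | pizza
  3   | truck | pop | golf | yellow | tacos
  4   | van | classical | soccer | red | sushi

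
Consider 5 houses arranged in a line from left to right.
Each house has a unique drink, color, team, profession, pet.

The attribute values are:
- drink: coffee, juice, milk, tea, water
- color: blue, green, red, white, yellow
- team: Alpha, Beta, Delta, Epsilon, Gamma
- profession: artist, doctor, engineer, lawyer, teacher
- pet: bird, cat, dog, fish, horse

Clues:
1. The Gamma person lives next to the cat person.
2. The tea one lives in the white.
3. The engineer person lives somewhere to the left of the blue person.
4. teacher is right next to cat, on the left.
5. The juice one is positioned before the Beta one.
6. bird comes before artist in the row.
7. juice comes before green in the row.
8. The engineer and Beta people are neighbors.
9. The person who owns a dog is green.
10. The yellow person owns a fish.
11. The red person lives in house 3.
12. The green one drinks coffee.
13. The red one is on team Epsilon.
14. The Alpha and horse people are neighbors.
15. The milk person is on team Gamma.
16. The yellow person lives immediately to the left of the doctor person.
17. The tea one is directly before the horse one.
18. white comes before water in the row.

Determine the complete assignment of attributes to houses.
Solution:

House | Drink | Color | Team | Profession | Pet
-----------------------------------------------
  1   | milk | yellow | Gamma | teacher | fish
  2   | tea | white | Alpha | doctor | cat
  3   | juice | red | Epsilon | engineer | horse
  4   | water | blue | Beta | lawyer | bird
  5   | coffee | green | Delta | artist | dog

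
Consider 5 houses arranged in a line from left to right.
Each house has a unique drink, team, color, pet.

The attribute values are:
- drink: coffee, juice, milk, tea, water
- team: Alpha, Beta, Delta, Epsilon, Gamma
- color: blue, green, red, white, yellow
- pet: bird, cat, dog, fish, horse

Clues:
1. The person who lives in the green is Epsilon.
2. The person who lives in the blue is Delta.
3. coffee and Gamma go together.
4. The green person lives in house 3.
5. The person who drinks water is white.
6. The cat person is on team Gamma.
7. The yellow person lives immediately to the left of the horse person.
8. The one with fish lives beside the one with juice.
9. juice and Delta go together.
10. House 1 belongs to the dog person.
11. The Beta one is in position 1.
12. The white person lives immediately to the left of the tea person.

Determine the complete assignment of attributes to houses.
Solution:

House | Drink | Team | Color | Pet
----------------------------------
  1   | milk | Beta | yellow | dog
  2   | water | Alpha | white | horse
  3   | tea | Epsilon | green | fish
  4   | juice | Delta | blue | bird
  5   | coffee | Gamma | red | cat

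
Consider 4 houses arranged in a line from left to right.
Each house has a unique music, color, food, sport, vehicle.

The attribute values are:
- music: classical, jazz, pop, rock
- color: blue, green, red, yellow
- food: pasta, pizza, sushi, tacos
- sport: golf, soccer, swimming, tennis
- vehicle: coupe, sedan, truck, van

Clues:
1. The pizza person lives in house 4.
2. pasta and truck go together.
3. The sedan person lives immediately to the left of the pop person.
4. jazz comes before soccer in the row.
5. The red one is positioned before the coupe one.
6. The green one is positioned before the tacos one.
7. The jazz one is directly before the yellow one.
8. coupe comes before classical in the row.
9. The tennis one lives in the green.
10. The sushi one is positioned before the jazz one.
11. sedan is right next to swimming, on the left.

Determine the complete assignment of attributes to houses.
Solution:

House | Music | Color | Food | Sport | Vehicle
----------------------------------------------
  1   | rock | green | sushi | tennis | sedan
  2   | pop | red | pasta | swimming | truck
  3   | jazz | blue | tacos | golf | coupe
  4   | classical | yellow | pizza | soccer | van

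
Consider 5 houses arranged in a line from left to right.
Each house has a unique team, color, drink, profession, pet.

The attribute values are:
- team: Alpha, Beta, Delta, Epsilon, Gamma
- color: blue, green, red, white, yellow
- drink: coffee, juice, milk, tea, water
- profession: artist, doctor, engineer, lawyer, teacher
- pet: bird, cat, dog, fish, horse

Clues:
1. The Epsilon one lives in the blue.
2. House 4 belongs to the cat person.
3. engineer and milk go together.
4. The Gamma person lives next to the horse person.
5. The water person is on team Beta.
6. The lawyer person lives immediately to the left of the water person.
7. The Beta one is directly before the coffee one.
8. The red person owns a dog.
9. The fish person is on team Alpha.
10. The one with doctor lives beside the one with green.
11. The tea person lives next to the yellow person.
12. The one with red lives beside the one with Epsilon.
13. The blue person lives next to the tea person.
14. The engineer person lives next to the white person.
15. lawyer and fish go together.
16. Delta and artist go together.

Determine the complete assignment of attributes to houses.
Solution:

House | Team | Color | Drink | Profession | Pet
-----------------------------------------------
  1   | Gamma | red | juice | teacher | dog
  2   | Epsilon | blue | milk | engineer | horse
  3   | Alpha | white | tea | lawyer | fish
  4   | Beta | yellow | water | doctor | cat
  5   | Delta | green | coffee | artist | bird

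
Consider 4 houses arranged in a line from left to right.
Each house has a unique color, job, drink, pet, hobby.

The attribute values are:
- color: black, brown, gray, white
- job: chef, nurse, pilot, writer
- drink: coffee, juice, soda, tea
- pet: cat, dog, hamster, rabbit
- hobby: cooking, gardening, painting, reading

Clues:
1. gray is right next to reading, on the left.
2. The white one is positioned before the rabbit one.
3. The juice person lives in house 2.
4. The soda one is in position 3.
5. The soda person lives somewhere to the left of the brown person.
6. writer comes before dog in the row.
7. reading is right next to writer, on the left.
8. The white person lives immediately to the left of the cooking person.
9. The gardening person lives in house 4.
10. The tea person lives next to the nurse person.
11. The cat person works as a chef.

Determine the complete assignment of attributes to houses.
Solution:

House | Color | Job | Drink | Pet | Hobby
-----------------------------------------
  1   | gray | chef | tea | cat | painting
  2   | white | nurse | juice | hamster | reading
  3   | black | writer | soda | rabbit | cooking
  4   | brown | pilot | coffee | dog | gardening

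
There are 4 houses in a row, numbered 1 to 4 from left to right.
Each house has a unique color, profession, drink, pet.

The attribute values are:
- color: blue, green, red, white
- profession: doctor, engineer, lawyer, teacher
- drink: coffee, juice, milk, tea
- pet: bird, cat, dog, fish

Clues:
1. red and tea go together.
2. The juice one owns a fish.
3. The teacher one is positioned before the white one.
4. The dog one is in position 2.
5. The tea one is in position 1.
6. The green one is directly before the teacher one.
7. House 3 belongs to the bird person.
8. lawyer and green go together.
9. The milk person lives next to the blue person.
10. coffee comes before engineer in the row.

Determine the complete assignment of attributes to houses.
Solution:

House | Color | Profession | Drink | Pet
----------------------------------------
  1   | red | doctor | tea | cat
  2   | green | lawyer | milk | dog
  3   | blue | teacher | coffee | bird
  4   | white | engineer | juice | fish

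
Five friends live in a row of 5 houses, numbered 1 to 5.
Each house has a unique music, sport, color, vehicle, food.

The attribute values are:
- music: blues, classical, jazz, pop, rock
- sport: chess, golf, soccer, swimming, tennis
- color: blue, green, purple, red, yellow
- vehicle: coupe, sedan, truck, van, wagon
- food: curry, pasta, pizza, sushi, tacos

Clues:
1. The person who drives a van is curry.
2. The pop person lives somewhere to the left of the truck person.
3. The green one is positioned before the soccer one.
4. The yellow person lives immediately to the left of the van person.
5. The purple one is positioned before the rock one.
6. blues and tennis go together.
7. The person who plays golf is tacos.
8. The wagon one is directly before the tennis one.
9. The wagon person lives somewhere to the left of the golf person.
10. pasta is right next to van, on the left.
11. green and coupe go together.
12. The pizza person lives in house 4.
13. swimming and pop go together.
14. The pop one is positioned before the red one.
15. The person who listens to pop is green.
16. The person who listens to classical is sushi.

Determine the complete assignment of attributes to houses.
Solution:

House | Music | Sport | Color | Vehicle | Food
----------------------------------------------
  1   | jazz | chess | yellow | wagon | pasta
  2   | blues | tennis | purple | van | curry
  3   | rock | golf | blue | sedan | tacos
  4   | pop | swimming | green | coupe | pizza
  5   | classical | soccer | red | truck | sushi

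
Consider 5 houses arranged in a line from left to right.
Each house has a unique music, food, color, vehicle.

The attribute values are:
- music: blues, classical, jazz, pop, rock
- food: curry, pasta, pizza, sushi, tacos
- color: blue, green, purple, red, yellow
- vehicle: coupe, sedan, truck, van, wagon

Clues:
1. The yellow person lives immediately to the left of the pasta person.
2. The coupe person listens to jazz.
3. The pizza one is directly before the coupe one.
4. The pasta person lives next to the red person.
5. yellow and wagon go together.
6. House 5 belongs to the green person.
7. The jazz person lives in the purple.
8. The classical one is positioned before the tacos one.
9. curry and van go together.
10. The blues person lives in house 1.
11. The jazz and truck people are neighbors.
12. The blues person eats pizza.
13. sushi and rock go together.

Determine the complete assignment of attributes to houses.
Solution:

House | Music | Food | Color | Vehicle
--------------------------------------
  1   | blues | pizza | yellow | wagon
  2   | jazz | pasta | purple | coupe
  3   | rock | sushi | red | truck
  4   | classical | curry | blue | van
  5   | pop | tacos | green | sedan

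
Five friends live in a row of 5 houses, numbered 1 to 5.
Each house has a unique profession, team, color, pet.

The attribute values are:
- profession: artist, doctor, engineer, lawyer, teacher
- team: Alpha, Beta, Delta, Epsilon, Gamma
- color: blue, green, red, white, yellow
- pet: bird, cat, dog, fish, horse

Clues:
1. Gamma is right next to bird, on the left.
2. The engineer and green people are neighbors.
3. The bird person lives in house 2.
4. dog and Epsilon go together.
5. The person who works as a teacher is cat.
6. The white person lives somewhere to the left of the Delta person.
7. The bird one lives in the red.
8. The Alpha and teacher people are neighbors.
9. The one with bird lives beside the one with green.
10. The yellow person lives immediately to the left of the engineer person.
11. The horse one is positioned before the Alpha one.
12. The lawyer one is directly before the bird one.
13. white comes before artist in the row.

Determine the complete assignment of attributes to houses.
Solution:

House | Profession | Team | Color | Pet
---------------------------------------
  1   | lawyer | Gamma | yellow | horse
  2   | engineer | Alpha | red | bird
  3   | teacher | Beta | green | cat
  4   | doctor | Epsilon | white | dog
  5   | artist | Delta | blue | fish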